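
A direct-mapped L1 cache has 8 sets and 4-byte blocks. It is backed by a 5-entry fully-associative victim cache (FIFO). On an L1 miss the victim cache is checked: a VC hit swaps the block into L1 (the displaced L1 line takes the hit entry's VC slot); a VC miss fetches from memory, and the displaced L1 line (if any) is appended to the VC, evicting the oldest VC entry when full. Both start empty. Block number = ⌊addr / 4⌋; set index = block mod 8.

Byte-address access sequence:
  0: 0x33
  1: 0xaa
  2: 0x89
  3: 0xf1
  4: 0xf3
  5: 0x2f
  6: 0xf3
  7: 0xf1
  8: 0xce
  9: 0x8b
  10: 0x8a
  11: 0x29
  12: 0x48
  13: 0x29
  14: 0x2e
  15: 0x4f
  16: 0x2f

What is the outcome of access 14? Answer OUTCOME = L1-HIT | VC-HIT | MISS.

OUTCOME = VC-HIT

  [0] addr=0x33 blk=12 s=4: MISS | VC []
  [1] addr=0xaa blk=42 s=2: MISS | VC []
  [2] addr=0x89 blk=34 s=2: MISS | VC [42]
  [3] addr=0xf1 blk=60 s=4: MISS | VC [42, 12]
  [4] addr=0xf3 blk=60 s=4: L1-HIT | VC [42, 12]
  [5] addr=0x2f blk=11 s=3: MISS | VC [42, 12]
  [6] addr=0xf3 blk=60 s=4: L1-HIT | VC [42, 12]
  [7] addr=0xf1 blk=60 s=4: L1-HIT | VC [42, 12]
  [8] addr=0xce blk=51 s=3: MISS | VC [42, 12, 11]
  [9] addr=0x8b blk=34 s=2: L1-HIT | VC [42, 12, 11]
  [10] addr=0x8a blk=34 s=2: L1-HIT | VC [42, 12, 11]
  [11] addr=0x29 blk=10 s=2: MISS | VC [42, 12, 11, 34]
  [12] addr=0x48 blk=18 s=2: MISS | VC [42, 12, 11, 34, 10]
  [13] addr=0x29 blk=10 s=2: VC-HIT | VC [42, 12, 11, 34, 18]
  [14] addr=0x2e blk=11 s=3: VC-HIT | VC [42, 12, 51, 34, 18]
  [15] addr=0x4f blk=19 s=3: MISS | VC [12, 51, 34, 18, 11]
  [16] addr=0x2f blk=11 s=3: VC-HIT | VC [12, 51, 34, 18, 19]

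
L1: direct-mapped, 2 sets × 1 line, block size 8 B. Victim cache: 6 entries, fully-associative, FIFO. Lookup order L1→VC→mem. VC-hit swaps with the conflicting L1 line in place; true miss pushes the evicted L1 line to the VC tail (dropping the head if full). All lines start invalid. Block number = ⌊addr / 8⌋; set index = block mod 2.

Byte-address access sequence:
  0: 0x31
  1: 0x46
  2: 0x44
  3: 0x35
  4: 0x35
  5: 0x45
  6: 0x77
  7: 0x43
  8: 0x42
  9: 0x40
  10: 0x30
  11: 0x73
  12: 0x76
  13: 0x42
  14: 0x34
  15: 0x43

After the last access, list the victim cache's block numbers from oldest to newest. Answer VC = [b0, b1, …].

0: 0x31 (blk 6, set 0) → MISS  vc=[]
1: 0x46 (blk 8, set 0) → MISS  vc=[6]
2: 0x44 (blk 8, set 0) → L1-HIT  vc=[6]
3: 0x35 (blk 6, set 0) → VC-HIT  vc=[8]
4: 0x35 (blk 6, set 0) → L1-HIT  vc=[8]
5: 0x45 (blk 8, set 0) → VC-HIT  vc=[6]
6: 0x77 (blk 14, set 0) → MISS  vc=[6, 8]
7: 0x43 (blk 8, set 0) → VC-HIT  vc=[6, 14]
8: 0x42 (blk 8, set 0) → L1-HIT  vc=[6, 14]
9: 0x40 (blk 8, set 0) → L1-HIT  vc=[6, 14]
10: 0x30 (blk 6, set 0) → VC-HIT  vc=[8, 14]
11: 0x73 (blk 14, set 0) → VC-HIT  vc=[8, 6]
12: 0x76 (blk 14, set 0) → L1-HIT  vc=[8, 6]
13: 0x42 (blk 8, set 0) → VC-HIT  vc=[14, 6]
14: 0x34 (blk 6, set 0) → VC-HIT  vc=[14, 8]
15: 0x43 (blk 8, set 0) → VC-HIT  vc=[14, 6]

VC = [14, 6]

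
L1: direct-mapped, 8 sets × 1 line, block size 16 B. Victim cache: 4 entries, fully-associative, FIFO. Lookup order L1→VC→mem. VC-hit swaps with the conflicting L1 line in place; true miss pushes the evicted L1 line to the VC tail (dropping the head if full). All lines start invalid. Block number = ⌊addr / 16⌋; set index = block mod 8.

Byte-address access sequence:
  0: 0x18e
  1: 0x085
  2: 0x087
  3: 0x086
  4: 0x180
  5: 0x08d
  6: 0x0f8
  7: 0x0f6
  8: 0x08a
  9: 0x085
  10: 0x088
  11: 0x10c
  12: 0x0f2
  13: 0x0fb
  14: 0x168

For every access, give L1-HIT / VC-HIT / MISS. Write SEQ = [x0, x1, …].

0: 0x18e (blk 24, set 0) → MISS  vc=[]
1: 0x85 (blk 8, set 0) → MISS  vc=[24]
2: 0x87 (blk 8, set 0) → L1-HIT  vc=[24]
3: 0x86 (blk 8, set 0) → L1-HIT  vc=[24]
4: 0x180 (blk 24, set 0) → VC-HIT  vc=[8]
5: 0x8d (blk 8, set 0) → VC-HIT  vc=[24]
6: 0xf8 (blk 15, set 7) → MISS  vc=[24]
7: 0xf6 (blk 15, set 7) → L1-HIT  vc=[24]
8: 0x8a (blk 8, set 0) → L1-HIT  vc=[24]
9: 0x85 (blk 8, set 0) → L1-HIT  vc=[24]
10: 0x88 (blk 8, set 0) → L1-HIT  vc=[24]
11: 0x10c (blk 16, set 0) → MISS  vc=[24, 8]
12: 0xf2 (blk 15, set 7) → L1-HIT  vc=[24, 8]
13: 0xfb (blk 15, set 7) → L1-HIT  vc=[24, 8]
14: 0x168 (blk 22, set 6) → MISS  vc=[24, 8]

SEQ = [MISS, MISS, L1-HIT, L1-HIT, VC-HIT, VC-HIT, MISS, L1-HIT, L1-HIT, L1-HIT, L1-HIT, MISS, L1-HIT, L1-HIT, MISS]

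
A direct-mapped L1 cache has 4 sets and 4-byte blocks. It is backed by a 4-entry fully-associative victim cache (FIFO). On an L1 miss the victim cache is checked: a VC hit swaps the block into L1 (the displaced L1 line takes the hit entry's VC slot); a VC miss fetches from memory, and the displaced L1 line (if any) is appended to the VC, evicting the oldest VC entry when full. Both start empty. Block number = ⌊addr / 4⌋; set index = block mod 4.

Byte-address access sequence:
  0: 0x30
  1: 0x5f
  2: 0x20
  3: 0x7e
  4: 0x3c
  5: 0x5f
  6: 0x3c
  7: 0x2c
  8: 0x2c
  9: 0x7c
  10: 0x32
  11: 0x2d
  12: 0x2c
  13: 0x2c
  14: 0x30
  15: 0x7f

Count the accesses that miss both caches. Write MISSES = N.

#0 0x30→b12/s0 MISS; vc=[]
#1 0x5f→b23/s3 MISS; vc=[]
#2 0x20→b8/s0 MISS; vc=[12]
#3 0x7e→b31/s3 MISS; vc=[12,23]
#4 0x3c→b15/s3 MISS; vc=[12,23,31]
#5 0x5f→b23/s3 VC-HIT; vc=[12,15,31]
#6 0x3c→b15/s3 VC-HIT; vc=[12,23,31]
#7 0x2c→b11/s3 MISS; vc=[12,23,31,15]
#8 0x2c→b11/s3 L1-HIT; vc=[12,23,31,15]
#9 0x7c→b31/s3 VC-HIT; vc=[12,23,11,15]
#10 0x32→b12/s0 VC-HIT; vc=[8,23,11,15]
#11 0x2d→b11/s3 VC-HIT; vc=[8,23,31,15]
#12 0x2c→b11/s3 L1-HIT; vc=[8,23,31,15]
#13 0x2c→b11/s3 L1-HIT; vc=[8,23,31,15]
#14 0x30→b12/s0 L1-HIT; vc=[8,23,31,15]
#15 0x7f→b31/s3 VC-HIT; vc=[8,23,11,15]

MISSES = 6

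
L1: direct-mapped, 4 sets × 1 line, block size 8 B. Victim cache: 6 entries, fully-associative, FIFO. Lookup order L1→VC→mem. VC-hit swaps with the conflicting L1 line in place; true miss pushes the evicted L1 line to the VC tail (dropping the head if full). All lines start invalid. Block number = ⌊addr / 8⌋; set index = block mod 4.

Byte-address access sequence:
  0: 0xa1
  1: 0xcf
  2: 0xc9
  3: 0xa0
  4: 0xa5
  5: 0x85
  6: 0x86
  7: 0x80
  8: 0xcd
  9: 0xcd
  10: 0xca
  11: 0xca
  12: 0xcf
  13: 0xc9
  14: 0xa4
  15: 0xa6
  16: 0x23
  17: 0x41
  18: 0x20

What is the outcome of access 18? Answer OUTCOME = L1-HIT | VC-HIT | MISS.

OUTCOME = VC-HIT

  [0] addr=0xa1 blk=20 s=0: MISS | VC []
  [1] addr=0xcf blk=25 s=1: MISS | VC []
  [2] addr=0xc9 blk=25 s=1: L1-HIT | VC []
  [3] addr=0xa0 blk=20 s=0: L1-HIT | VC []
  [4] addr=0xa5 blk=20 s=0: L1-HIT | VC []
  [5] addr=0x85 blk=16 s=0: MISS | VC [20]
  [6] addr=0x86 blk=16 s=0: L1-HIT | VC [20]
  [7] addr=0x80 blk=16 s=0: L1-HIT | VC [20]
  [8] addr=0xcd blk=25 s=1: L1-HIT | VC [20]
  [9] addr=0xcd blk=25 s=1: L1-HIT | VC [20]
  [10] addr=0xca blk=25 s=1: L1-HIT | VC [20]
  [11] addr=0xca blk=25 s=1: L1-HIT | VC [20]
  [12] addr=0xcf blk=25 s=1: L1-HIT | VC [20]
  [13] addr=0xc9 blk=25 s=1: L1-HIT | VC [20]
  [14] addr=0xa4 blk=20 s=0: VC-HIT | VC [16]
  [15] addr=0xa6 blk=20 s=0: L1-HIT | VC [16]
  [16] addr=0x23 blk=4 s=0: MISS | VC [16, 20]
  [17] addr=0x41 blk=8 s=0: MISS | VC [16, 20, 4]
  [18] addr=0x20 blk=4 s=0: VC-HIT | VC [16, 20, 8]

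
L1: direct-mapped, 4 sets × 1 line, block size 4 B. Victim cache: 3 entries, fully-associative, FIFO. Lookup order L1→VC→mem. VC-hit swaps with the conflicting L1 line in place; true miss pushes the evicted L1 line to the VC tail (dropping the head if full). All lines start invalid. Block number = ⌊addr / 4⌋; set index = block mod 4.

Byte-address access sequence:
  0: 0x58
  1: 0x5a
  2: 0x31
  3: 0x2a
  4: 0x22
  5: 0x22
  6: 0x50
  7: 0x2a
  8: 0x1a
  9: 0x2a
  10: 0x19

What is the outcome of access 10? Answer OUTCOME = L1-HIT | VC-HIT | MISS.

  [0] addr=0x58 blk=22 s=2: MISS | VC []
  [1] addr=0x5a blk=22 s=2: L1-HIT | VC []
  [2] addr=0x31 blk=12 s=0: MISS | VC []
  [3] addr=0x2a blk=10 s=2: MISS | VC [22]
  [4] addr=0x22 blk=8 s=0: MISS | VC [22, 12]
  [5] addr=0x22 blk=8 s=0: L1-HIT | VC [22, 12]
  [6] addr=0x50 blk=20 s=0: MISS | VC [22, 12, 8]
  [7] addr=0x2a blk=10 s=2: L1-HIT | VC [22, 12, 8]
  [8] addr=0x1a blk=6 s=2: MISS | VC [12, 8, 10]
  [9] addr=0x2a blk=10 s=2: VC-HIT | VC [12, 8, 6]
  [10] addr=0x19 blk=6 s=2: VC-HIT | VC [12, 8, 10]

OUTCOME = VC-HIT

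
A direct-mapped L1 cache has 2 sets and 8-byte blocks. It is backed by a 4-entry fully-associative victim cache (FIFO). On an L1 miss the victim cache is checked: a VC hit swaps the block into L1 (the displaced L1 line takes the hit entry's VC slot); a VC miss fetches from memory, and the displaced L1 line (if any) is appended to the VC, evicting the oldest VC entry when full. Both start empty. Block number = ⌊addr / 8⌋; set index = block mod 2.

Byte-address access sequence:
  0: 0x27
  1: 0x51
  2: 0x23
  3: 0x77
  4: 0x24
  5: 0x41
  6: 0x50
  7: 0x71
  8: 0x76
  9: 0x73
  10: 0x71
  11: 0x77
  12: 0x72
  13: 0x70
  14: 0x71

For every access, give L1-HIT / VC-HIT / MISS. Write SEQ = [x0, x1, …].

  [0] addr=0x27 blk=4 s=0: MISS | VC []
  [1] addr=0x51 blk=10 s=0: MISS | VC [4]
  [2] addr=0x23 blk=4 s=0: VC-HIT | VC [10]
  [3] addr=0x77 blk=14 s=0: MISS | VC [10, 4]
  [4] addr=0x24 blk=4 s=0: VC-HIT | VC [10, 14]
  [5] addr=0x41 blk=8 s=0: MISS | VC [10, 14, 4]
  [6] addr=0x50 blk=10 s=0: VC-HIT | VC [8, 14, 4]
  [7] addr=0x71 blk=14 s=0: VC-HIT | VC [8, 10, 4]
  [8] addr=0x76 blk=14 s=0: L1-HIT | VC [8, 10, 4]
  [9] addr=0x73 blk=14 s=0: L1-HIT | VC [8, 10, 4]
  [10] addr=0x71 blk=14 s=0: L1-HIT | VC [8, 10, 4]
  [11] addr=0x77 blk=14 s=0: L1-HIT | VC [8, 10, 4]
  [12] addr=0x72 blk=14 s=0: L1-HIT | VC [8, 10, 4]
  [13] addr=0x70 blk=14 s=0: L1-HIT | VC [8, 10, 4]
  [14] addr=0x71 blk=14 s=0: L1-HIT | VC [8, 10, 4]

SEQ = [MISS, MISS, VC-HIT, MISS, VC-HIT, MISS, VC-HIT, VC-HIT, L1-HIT, L1-HIT, L1-HIT, L1-HIT, L1-HIT, L1-HIT, L1-HIT]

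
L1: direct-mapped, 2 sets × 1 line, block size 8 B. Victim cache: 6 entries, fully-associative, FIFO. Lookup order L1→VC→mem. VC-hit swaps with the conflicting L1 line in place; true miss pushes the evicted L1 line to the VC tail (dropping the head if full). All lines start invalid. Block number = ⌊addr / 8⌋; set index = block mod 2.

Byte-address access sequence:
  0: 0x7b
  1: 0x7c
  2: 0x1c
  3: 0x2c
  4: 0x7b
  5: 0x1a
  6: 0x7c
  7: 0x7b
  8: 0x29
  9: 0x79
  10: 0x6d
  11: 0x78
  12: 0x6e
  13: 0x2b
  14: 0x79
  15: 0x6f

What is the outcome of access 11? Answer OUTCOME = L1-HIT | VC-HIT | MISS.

OUTCOME = VC-HIT

0: 0x7b (blk 15, set 1) → MISS  vc=[]
1: 0x7c (blk 15, set 1) → L1-HIT  vc=[]
2: 0x1c (blk 3, set 1) → MISS  vc=[15]
3: 0x2c (blk 5, set 1) → MISS  vc=[15, 3]
4: 0x7b (blk 15, set 1) → VC-HIT  vc=[5, 3]
5: 0x1a (blk 3, set 1) → VC-HIT  vc=[5, 15]
6: 0x7c (blk 15, set 1) → VC-HIT  vc=[5, 3]
7: 0x7b (blk 15, set 1) → L1-HIT  vc=[5, 3]
8: 0x29 (blk 5, set 1) → VC-HIT  vc=[15, 3]
9: 0x79 (blk 15, set 1) → VC-HIT  vc=[5, 3]
10: 0x6d (blk 13, set 1) → MISS  vc=[5, 3, 15]
11: 0x78 (blk 15, set 1) → VC-HIT  vc=[5, 3, 13]
12: 0x6e (blk 13, set 1) → VC-HIT  vc=[5, 3, 15]
13: 0x2b (blk 5, set 1) → VC-HIT  vc=[13, 3, 15]
14: 0x79 (blk 15, set 1) → VC-HIT  vc=[13, 3, 5]
15: 0x6f (blk 13, set 1) → VC-HIT  vc=[15, 3, 5]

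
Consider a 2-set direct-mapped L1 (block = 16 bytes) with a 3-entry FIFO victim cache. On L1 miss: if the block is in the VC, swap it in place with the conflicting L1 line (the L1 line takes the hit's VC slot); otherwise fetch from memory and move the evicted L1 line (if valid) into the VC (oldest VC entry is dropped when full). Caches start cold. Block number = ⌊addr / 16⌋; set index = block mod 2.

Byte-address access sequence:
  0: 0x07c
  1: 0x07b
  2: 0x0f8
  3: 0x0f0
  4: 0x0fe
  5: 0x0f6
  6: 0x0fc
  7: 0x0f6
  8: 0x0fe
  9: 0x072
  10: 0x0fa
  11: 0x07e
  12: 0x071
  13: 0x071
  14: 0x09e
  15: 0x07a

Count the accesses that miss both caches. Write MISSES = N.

MISSES = 3

#0 0x7c→b7/s1 MISS; vc=[]
#1 0x7b→b7/s1 L1-HIT; vc=[]
#2 0xf8→b15/s1 MISS; vc=[7]
#3 0xf0→b15/s1 L1-HIT; vc=[7]
#4 0xfe→b15/s1 L1-HIT; vc=[7]
#5 0xf6→b15/s1 L1-HIT; vc=[7]
#6 0xfc→b15/s1 L1-HIT; vc=[7]
#7 0xf6→b15/s1 L1-HIT; vc=[7]
#8 0xfe→b15/s1 L1-HIT; vc=[7]
#9 0x72→b7/s1 VC-HIT; vc=[15]
#10 0xfa→b15/s1 VC-HIT; vc=[7]
#11 0x7e→b7/s1 VC-HIT; vc=[15]
#12 0x71→b7/s1 L1-HIT; vc=[15]
#13 0x71→b7/s1 L1-HIT; vc=[15]
#14 0x9e→b9/s1 MISS; vc=[15,7]
#15 0x7a→b7/s1 VC-HIT; vc=[15,9]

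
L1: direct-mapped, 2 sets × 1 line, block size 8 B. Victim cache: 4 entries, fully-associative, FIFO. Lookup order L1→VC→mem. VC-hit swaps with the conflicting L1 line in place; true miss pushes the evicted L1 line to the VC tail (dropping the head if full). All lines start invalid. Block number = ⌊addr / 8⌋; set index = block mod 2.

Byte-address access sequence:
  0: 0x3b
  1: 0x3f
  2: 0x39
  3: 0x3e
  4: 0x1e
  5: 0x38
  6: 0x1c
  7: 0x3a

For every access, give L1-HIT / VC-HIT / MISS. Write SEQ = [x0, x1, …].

0: 0x3b (blk 7, set 1) → MISS  vc=[]
1: 0x3f (blk 7, set 1) → L1-HIT  vc=[]
2: 0x39 (blk 7, set 1) → L1-HIT  vc=[]
3: 0x3e (blk 7, set 1) → L1-HIT  vc=[]
4: 0x1e (blk 3, set 1) → MISS  vc=[7]
5: 0x38 (blk 7, set 1) → VC-HIT  vc=[3]
6: 0x1c (blk 3, set 1) → VC-HIT  vc=[7]
7: 0x3a (blk 7, set 1) → VC-HIT  vc=[3]

SEQ = [MISS, L1-HIT, L1-HIT, L1-HIT, MISS, VC-HIT, VC-HIT, VC-HIT]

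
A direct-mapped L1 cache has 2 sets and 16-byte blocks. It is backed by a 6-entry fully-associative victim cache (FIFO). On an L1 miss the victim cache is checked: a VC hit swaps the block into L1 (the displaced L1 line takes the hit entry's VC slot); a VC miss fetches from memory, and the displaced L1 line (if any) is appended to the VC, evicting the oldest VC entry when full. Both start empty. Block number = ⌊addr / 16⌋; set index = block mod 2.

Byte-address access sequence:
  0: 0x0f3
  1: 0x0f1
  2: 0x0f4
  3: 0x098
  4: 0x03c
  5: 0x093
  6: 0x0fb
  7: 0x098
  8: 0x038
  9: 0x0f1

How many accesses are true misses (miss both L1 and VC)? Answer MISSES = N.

MISSES = 3

0: 0xf3 (blk 15, set 1) → MISS  vc=[]
1: 0xf1 (blk 15, set 1) → L1-HIT  vc=[]
2: 0xf4 (blk 15, set 1) → L1-HIT  vc=[]
3: 0x98 (blk 9, set 1) → MISS  vc=[15]
4: 0x3c (blk 3, set 1) → MISS  vc=[15, 9]
5: 0x93 (blk 9, set 1) → VC-HIT  vc=[15, 3]
6: 0xfb (blk 15, set 1) → VC-HIT  vc=[9, 3]
7: 0x98 (blk 9, set 1) → VC-HIT  vc=[15, 3]
8: 0x38 (blk 3, set 1) → VC-HIT  vc=[15, 9]
9: 0xf1 (blk 15, set 1) → VC-HIT  vc=[3, 9]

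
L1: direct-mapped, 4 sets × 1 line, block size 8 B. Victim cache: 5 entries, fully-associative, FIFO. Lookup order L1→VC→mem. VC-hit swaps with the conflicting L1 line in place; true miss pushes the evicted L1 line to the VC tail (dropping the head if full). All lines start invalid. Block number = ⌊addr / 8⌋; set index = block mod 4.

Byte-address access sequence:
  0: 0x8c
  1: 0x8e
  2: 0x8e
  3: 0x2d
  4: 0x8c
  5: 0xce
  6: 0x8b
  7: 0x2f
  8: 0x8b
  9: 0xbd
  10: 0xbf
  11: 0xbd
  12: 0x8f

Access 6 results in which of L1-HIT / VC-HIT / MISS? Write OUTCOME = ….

OUTCOME = VC-HIT

0: 0x8c (blk 17, set 1) → MISS  vc=[]
1: 0x8e (blk 17, set 1) → L1-HIT  vc=[]
2: 0x8e (blk 17, set 1) → L1-HIT  vc=[]
3: 0x2d (blk 5, set 1) → MISS  vc=[17]
4: 0x8c (blk 17, set 1) → VC-HIT  vc=[5]
5: 0xce (blk 25, set 1) → MISS  vc=[5, 17]
6: 0x8b (blk 17, set 1) → VC-HIT  vc=[5, 25]
7: 0x2f (blk 5, set 1) → VC-HIT  vc=[17, 25]
8: 0x8b (blk 17, set 1) → VC-HIT  vc=[5, 25]
9: 0xbd (blk 23, set 3) → MISS  vc=[5, 25]
10: 0xbf (blk 23, set 3) → L1-HIT  vc=[5, 25]
11: 0xbd (blk 23, set 3) → L1-HIT  vc=[5, 25]
12: 0x8f (blk 17, set 1) → L1-HIT  vc=[5, 25]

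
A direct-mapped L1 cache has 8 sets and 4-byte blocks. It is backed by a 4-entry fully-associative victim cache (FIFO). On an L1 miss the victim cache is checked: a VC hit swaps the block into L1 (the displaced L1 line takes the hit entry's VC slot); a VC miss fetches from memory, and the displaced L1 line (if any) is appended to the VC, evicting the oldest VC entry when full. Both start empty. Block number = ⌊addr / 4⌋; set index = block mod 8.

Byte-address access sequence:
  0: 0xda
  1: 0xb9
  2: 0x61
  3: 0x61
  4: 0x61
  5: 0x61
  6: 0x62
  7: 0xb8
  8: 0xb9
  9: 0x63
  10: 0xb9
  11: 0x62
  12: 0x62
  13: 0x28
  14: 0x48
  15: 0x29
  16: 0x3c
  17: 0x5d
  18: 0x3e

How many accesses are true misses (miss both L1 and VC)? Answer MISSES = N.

MISSES = 7

0: 0xda (blk 54, set 6) → MISS  vc=[]
1: 0xb9 (blk 46, set 6) → MISS  vc=[54]
2: 0x61 (blk 24, set 0) → MISS  vc=[54]
3: 0x61 (blk 24, set 0) → L1-HIT  vc=[54]
4: 0x61 (blk 24, set 0) → L1-HIT  vc=[54]
5: 0x61 (blk 24, set 0) → L1-HIT  vc=[54]
6: 0x62 (blk 24, set 0) → L1-HIT  vc=[54]
7: 0xb8 (blk 46, set 6) → L1-HIT  vc=[54]
8: 0xb9 (blk 46, set 6) → L1-HIT  vc=[54]
9: 0x63 (blk 24, set 0) → L1-HIT  vc=[54]
10: 0xb9 (blk 46, set 6) → L1-HIT  vc=[54]
11: 0x62 (blk 24, set 0) → L1-HIT  vc=[54]
12: 0x62 (blk 24, set 0) → L1-HIT  vc=[54]
13: 0x28 (blk 10, set 2) → MISS  vc=[54]
14: 0x48 (blk 18, set 2) → MISS  vc=[54, 10]
15: 0x29 (blk 10, set 2) → VC-HIT  vc=[54, 18]
16: 0x3c (blk 15, set 7) → MISS  vc=[54, 18]
17: 0x5d (blk 23, set 7) → MISS  vc=[54, 18, 15]
18: 0x3e (blk 15, set 7) → VC-HIT  vc=[54, 18, 23]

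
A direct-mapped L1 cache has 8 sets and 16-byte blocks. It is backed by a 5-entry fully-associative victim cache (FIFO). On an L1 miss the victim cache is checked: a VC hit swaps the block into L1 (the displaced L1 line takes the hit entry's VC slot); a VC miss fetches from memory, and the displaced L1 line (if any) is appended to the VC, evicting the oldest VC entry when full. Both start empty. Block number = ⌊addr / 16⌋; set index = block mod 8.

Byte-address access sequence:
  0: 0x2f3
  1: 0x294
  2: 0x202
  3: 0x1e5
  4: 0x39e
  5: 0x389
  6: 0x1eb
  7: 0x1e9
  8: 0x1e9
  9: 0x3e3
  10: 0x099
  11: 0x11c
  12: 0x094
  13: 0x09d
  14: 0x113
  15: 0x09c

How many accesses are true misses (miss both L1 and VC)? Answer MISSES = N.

0: 0x2f3 (blk 47, set 7) → MISS  vc=[]
1: 0x294 (blk 41, set 1) → MISS  vc=[]
2: 0x202 (blk 32, set 0) → MISS  vc=[]
3: 0x1e5 (blk 30, set 6) → MISS  vc=[]
4: 0x39e (blk 57, set 1) → MISS  vc=[41]
5: 0x389 (blk 56, set 0) → MISS  vc=[41, 32]
6: 0x1eb (blk 30, set 6) → L1-HIT  vc=[41, 32]
7: 0x1e9 (blk 30, set 6) → L1-HIT  vc=[41, 32]
8: 0x1e9 (blk 30, set 6) → L1-HIT  vc=[41, 32]
9: 0x3e3 (blk 62, set 6) → MISS  vc=[41, 32, 30]
10: 0x99 (blk 9, set 1) → MISS  vc=[41, 32, 30, 57]
11: 0x11c (blk 17, set 1) → MISS  vc=[41, 32, 30, 57, 9]
12: 0x94 (blk 9, set 1) → VC-HIT  vc=[41, 32, 30, 57, 17]
13: 0x9d (blk 9, set 1) → L1-HIT  vc=[41, 32, 30, 57, 17]
14: 0x113 (blk 17, set 1) → VC-HIT  vc=[41, 32, 30, 57, 9]
15: 0x9c (blk 9, set 1) → VC-HIT  vc=[41, 32, 30, 57, 17]

MISSES = 9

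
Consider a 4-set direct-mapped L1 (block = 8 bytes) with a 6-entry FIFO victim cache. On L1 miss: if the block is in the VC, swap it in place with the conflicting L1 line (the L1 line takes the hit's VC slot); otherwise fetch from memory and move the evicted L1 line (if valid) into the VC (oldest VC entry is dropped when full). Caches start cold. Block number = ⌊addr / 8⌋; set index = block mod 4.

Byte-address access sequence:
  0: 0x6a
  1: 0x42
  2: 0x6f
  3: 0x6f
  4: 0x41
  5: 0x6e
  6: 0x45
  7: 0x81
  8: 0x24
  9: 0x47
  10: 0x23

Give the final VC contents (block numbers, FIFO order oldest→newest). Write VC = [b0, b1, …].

0: 0x6a (blk 13, set 1) → MISS  vc=[]
1: 0x42 (blk 8, set 0) → MISS  vc=[]
2: 0x6f (blk 13, set 1) → L1-HIT  vc=[]
3: 0x6f (blk 13, set 1) → L1-HIT  vc=[]
4: 0x41 (blk 8, set 0) → L1-HIT  vc=[]
5: 0x6e (blk 13, set 1) → L1-HIT  vc=[]
6: 0x45 (blk 8, set 0) → L1-HIT  vc=[]
7: 0x81 (blk 16, set 0) → MISS  vc=[8]
8: 0x24 (blk 4, set 0) → MISS  vc=[8, 16]
9: 0x47 (blk 8, set 0) → VC-HIT  vc=[4, 16]
10: 0x23 (blk 4, set 0) → VC-HIT  vc=[8, 16]

VC = [8, 16]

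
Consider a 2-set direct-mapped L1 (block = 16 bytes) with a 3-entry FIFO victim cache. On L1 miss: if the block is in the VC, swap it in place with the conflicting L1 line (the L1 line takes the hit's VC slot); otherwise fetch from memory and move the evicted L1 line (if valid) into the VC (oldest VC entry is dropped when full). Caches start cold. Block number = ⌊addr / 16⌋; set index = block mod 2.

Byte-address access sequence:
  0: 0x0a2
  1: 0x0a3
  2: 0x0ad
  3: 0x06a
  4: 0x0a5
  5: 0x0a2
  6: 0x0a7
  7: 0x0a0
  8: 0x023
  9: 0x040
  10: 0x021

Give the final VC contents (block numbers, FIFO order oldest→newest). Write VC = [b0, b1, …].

VC = [6, 10, 4]

#0 0xa2→b10/s0 MISS; vc=[]
#1 0xa3→b10/s0 L1-HIT; vc=[]
#2 0xad→b10/s0 L1-HIT; vc=[]
#3 0x6a→b6/s0 MISS; vc=[10]
#4 0xa5→b10/s0 VC-HIT; vc=[6]
#5 0xa2→b10/s0 L1-HIT; vc=[6]
#6 0xa7→b10/s0 L1-HIT; vc=[6]
#7 0xa0→b10/s0 L1-HIT; vc=[6]
#8 0x23→b2/s0 MISS; vc=[6,10]
#9 0x40→b4/s0 MISS; vc=[6,10,2]
#10 0x21→b2/s0 VC-HIT; vc=[6,10,4]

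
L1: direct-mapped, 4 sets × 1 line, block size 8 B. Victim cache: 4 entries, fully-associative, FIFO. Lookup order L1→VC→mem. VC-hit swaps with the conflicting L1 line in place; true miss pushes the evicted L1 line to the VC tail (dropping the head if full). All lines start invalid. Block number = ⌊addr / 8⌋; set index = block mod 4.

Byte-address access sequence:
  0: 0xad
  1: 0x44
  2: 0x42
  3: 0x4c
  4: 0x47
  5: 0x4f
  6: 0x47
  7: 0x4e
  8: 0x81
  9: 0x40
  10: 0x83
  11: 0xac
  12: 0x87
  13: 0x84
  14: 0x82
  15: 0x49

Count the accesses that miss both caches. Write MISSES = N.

MISSES = 4

0: 0xad (blk 21, set 1) → MISS  vc=[]
1: 0x44 (blk 8, set 0) → MISS  vc=[]
2: 0x42 (blk 8, set 0) → L1-HIT  vc=[]
3: 0x4c (blk 9, set 1) → MISS  vc=[21]
4: 0x47 (blk 8, set 0) → L1-HIT  vc=[21]
5: 0x4f (blk 9, set 1) → L1-HIT  vc=[21]
6: 0x47 (blk 8, set 0) → L1-HIT  vc=[21]
7: 0x4e (blk 9, set 1) → L1-HIT  vc=[21]
8: 0x81 (blk 16, set 0) → MISS  vc=[21, 8]
9: 0x40 (blk 8, set 0) → VC-HIT  vc=[21, 16]
10: 0x83 (blk 16, set 0) → VC-HIT  vc=[21, 8]
11: 0xac (blk 21, set 1) → VC-HIT  vc=[9, 8]
12: 0x87 (blk 16, set 0) → L1-HIT  vc=[9, 8]
13: 0x84 (blk 16, set 0) → L1-HIT  vc=[9, 8]
14: 0x82 (blk 16, set 0) → L1-HIT  vc=[9, 8]
15: 0x49 (blk 9, set 1) → VC-HIT  vc=[21, 8]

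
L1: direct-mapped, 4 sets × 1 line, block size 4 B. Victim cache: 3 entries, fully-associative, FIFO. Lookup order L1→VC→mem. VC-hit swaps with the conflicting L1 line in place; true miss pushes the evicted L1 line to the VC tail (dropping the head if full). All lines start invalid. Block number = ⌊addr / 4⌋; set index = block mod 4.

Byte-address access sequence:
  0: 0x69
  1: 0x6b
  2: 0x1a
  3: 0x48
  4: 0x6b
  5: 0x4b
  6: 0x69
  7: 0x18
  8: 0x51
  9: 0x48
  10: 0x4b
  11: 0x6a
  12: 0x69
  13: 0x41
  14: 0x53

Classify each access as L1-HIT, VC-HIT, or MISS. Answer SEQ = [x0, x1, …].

SEQ = [MISS, L1-HIT, MISS, MISS, VC-HIT, VC-HIT, VC-HIT, VC-HIT, MISS, VC-HIT, L1-HIT, VC-HIT, L1-HIT, MISS, VC-HIT]

  [0] addr=0x69 blk=26 s=2: MISS | VC []
  [1] addr=0x6b blk=26 s=2: L1-HIT | VC []
  [2] addr=0x1a blk=6 s=2: MISS | VC [26]
  [3] addr=0x48 blk=18 s=2: MISS | VC [26, 6]
  [4] addr=0x6b blk=26 s=2: VC-HIT | VC [18, 6]
  [5] addr=0x4b blk=18 s=2: VC-HIT | VC [26, 6]
  [6] addr=0x69 blk=26 s=2: VC-HIT | VC [18, 6]
  [7] addr=0x18 blk=6 s=2: VC-HIT | VC [18, 26]
  [8] addr=0x51 blk=20 s=0: MISS | VC [18, 26]
  [9] addr=0x48 blk=18 s=2: VC-HIT | VC [6, 26]
  [10] addr=0x4b blk=18 s=2: L1-HIT | VC [6, 26]
  [11] addr=0x6a blk=26 s=2: VC-HIT | VC [6, 18]
  [12] addr=0x69 blk=26 s=2: L1-HIT | VC [6, 18]
  [13] addr=0x41 blk=16 s=0: MISS | VC [6, 18, 20]
  [14] addr=0x53 blk=20 s=0: VC-HIT | VC [6, 18, 16]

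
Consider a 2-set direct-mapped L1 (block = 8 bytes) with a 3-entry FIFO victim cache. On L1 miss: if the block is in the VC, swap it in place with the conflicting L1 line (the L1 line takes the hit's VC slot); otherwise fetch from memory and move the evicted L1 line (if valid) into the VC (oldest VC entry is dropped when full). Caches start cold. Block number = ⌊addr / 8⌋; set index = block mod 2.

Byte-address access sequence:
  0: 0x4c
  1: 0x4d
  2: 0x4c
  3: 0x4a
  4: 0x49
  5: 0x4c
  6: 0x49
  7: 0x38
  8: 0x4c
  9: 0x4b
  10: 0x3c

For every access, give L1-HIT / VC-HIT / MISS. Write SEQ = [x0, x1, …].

SEQ = [MISS, L1-HIT, L1-HIT, L1-HIT, L1-HIT, L1-HIT, L1-HIT, MISS, VC-HIT, L1-HIT, VC-HIT]

  [0] addr=0x4c blk=9 s=1: MISS | VC []
  [1] addr=0x4d blk=9 s=1: L1-HIT | VC []
  [2] addr=0x4c blk=9 s=1: L1-HIT | VC []
  [3] addr=0x4a blk=9 s=1: L1-HIT | VC []
  [4] addr=0x49 blk=9 s=1: L1-HIT | VC []
  [5] addr=0x4c blk=9 s=1: L1-HIT | VC []
  [6] addr=0x49 blk=9 s=1: L1-HIT | VC []
  [7] addr=0x38 blk=7 s=1: MISS | VC [9]
  [8] addr=0x4c blk=9 s=1: VC-HIT | VC [7]
  [9] addr=0x4b blk=9 s=1: L1-HIT | VC [7]
  [10] addr=0x3c blk=7 s=1: VC-HIT | VC [9]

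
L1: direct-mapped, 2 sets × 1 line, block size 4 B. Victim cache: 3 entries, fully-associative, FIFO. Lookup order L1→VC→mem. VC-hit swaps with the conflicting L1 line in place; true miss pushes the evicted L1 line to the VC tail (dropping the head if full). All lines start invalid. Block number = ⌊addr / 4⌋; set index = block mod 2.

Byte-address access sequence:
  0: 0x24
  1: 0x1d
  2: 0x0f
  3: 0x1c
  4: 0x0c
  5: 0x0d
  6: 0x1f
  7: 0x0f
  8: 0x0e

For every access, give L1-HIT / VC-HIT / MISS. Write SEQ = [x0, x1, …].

  [0] addr=0x24 blk=9 s=1: MISS | VC []
  [1] addr=0x1d blk=7 s=1: MISS | VC [9]
  [2] addr=0xf blk=3 s=1: MISS | VC [9, 7]
  [3] addr=0x1c blk=7 s=1: VC-HIT | VC [9, 3]
  [4] addr=0xc blk=3 s=1: VC-HIT | VC [9, 7]
  [5] addr=0xd blk=3 s=1: L1-HIT | VC [9, 7]
  [6] addr=0x1f blk=7 s=1: VC-HIT | VC [9, 3]
  [7] addr=0xf blk=3 s=1: VC-HIT | VC [9, 7]
  [8] addr=0xe blk=3 s=1: L1-HIT | VC [9, 7]

SEQ = [MISS, MISS, MISS, VC-HIT, VC-HIT, L1-HIT, VC-HIT, VC-HIT, L1-HIT]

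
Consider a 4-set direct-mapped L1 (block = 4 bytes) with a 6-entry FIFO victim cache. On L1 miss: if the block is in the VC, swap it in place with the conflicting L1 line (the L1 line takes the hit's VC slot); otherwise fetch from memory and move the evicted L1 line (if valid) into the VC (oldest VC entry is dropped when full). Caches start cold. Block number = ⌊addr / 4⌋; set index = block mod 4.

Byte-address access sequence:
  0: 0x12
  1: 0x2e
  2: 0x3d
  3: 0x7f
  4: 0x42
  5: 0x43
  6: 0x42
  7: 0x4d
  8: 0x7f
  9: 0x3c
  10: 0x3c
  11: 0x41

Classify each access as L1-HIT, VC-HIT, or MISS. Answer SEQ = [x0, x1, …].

0: 0x12 (blk 4, set 0) → MISS  vc=[]
1: 0x2e (blk 11, set 3) → MISS  vc=[]
2: 0x3d (blk 15, set 3) → MISS  vc=[11]
3: 0x7f (blk 31, set 3) → MISS  vc=[11, 15]
4: 0x42 (blk 16, set 0) → MISS  vc=[11, 15, 4]
5: 0x43 (blk 16, set 0) → L1-HIT  vc=[11, 15, 4]
6: 0x42 (blk 16, set 0) → L1-HIT  vc=[11, 15, 4]
7: 0x4d (blk 19, set 3) → MISS  vc=[11, 15, 4, 31]
8: 0x7f (blk 31, set 3) → VC-HIT  vc=[11, 15, 4, 19]
9: 0x3c (blk 15, set 3) → VC-HIT  vc=[11, 31, 4, 19]
10: 0x3c (blk 15, set 3) → L1-HIT  vc=[11, 31, 4, 19]
11: 0x41 (blk 16, set 0) → L1-HIT  vc=[11, 31, 4, 19]

SEQ = [MISS, MISS, MISS, MISS, MISS, L1-HIT, L1-HIT, MISS, VC-HIT, VC-HIT, L1-HIT, L1-HIT]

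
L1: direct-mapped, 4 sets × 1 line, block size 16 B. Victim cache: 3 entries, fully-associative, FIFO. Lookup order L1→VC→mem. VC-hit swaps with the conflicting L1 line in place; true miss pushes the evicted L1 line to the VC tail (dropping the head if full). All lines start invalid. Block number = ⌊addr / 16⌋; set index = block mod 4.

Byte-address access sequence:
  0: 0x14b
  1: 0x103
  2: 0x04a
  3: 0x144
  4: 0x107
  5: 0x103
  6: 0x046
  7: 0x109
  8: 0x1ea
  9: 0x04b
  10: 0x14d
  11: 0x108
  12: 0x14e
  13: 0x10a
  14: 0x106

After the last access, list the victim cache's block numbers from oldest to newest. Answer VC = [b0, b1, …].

  [0] addr=0x14b blk=20 s=0: MISS | VC []
  [1] addr=0x103 blk=16 s=0: MISS | VC [20]
  [2] addr=0x4a blk=4 s=0: MISS | VC [20, 16]
  [3] addr=0x144 blk=20 s=0: VC-HIT | VC [4, 16]
  [4] addr=0x107 blk=16 s=0: VC-HIT | VC [4, 20]
  [5] addr=0x103 blk=16 s=0: L1-HIT | VC [4, 20]
  [6] addr=0x46 blk=4 s=0: VC-HIT | VC [16, 20]
  [7] addr=0x109 blk=16 s=0: VC-HIT | VC [4, 20]
  [8] addr=0x1ea blk=30 s=2: MISS | VC [4, 20]
  [9] addr=0x4b blk=4 s=0: VC-HIT | VC [16, 20]
  [10] addr=0x14d blk=20 s=0: VC-HIT | VC [16, 4]
  [11] addr=0x108 blk=16 s=0: VC-HIT | VC [20, 4]
  [12] addr=0x14e blk=20 s=0: VC-HIT | VC [16, 4]
  [13] addr=0x10a blk=16 s=0: VC-HIT | VC [20, 4]
  [14] addr=0x106 blk=16 s=0: L1-HIT | VC [20, 4]

VC = [20, 4]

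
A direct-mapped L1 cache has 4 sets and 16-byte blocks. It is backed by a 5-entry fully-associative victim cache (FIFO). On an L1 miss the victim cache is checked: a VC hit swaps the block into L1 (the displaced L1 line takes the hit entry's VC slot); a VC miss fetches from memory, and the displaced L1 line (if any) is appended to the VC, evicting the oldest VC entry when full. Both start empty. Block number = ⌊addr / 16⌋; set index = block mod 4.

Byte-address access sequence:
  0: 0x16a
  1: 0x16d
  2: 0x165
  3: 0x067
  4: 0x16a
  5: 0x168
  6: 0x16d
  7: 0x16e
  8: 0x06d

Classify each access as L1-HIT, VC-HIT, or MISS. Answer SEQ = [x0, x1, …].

SEQ = [MISS, L1-HIT, L1-HIT, MISS, VC-HIT, L1-HIT, L1-HIT, L1-HIT, VC-HIT]

0: 0x16a (blk 22, set 2) → MISS  vc=[]
1: 0x16d (blk 22, set 2) → L1-HIT  vc=[]
2: 0x165 (blk 22, set 2) → L1-HIT  vc=[]
3: 0x67 (blk 6, set 2) → MISS  vc=[22]
4: 0x16a (blk 22, set 2) → VC-HIT  vc=[6]
5: 0x168 (blk 22, set 2) → L1-HIT  vc=[6]
6: 0x16d (blk 22, set 2) → L1-HIT  vc=[6]
7: 0x16e (blk 22, set 2) → L1-HIT  vc=[6]
8: 0x6d (blk 6, set 2) → VC-HIT  vc=[22]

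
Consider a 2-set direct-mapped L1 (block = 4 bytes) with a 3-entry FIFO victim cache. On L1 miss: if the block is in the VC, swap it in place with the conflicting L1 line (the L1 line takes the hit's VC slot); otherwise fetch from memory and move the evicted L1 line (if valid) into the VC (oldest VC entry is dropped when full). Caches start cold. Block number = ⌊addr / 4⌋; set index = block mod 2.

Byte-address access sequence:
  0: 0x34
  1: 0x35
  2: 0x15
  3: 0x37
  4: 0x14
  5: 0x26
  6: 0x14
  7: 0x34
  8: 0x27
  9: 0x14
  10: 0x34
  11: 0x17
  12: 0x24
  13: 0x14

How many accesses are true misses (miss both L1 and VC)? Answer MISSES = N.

MISSES = 3

#0 0x34→b13/s1 MISS; vc=[]
#1 0x35→b13/s1 L1-HIT; vc=[]
#2 0x15→b5/s1 MISS; vc=[13]
#3 0x37→b13/s1 VC-HIT; vc=[5]
#4 0x14→b5/s1 VC-HIT; vc=[13]
#5 0x26→b9/s1 MISS; vc=[13,5]
#6 0x14→b5/s1 VC-HIT; vc=[13,9]
#7 0x34→b13/s1 VC-HIT; vc=[5,9]
#8 0x27→b9/s1 VC-HIT; vc=[5,13]
#9 0x14→b5/s1 VC-HIT; vc=[9,13]
#10 0x34→b13/s1 VC-HIT; vc=[9,5]
#11 0x17→b5/s1 VC-HIT; vc=[9,13]
#12 0x24→b9/s1 VC-HIT; vc=[5,13]
#13 0x14→b5/s1 VC-HIT; vc=[9,13]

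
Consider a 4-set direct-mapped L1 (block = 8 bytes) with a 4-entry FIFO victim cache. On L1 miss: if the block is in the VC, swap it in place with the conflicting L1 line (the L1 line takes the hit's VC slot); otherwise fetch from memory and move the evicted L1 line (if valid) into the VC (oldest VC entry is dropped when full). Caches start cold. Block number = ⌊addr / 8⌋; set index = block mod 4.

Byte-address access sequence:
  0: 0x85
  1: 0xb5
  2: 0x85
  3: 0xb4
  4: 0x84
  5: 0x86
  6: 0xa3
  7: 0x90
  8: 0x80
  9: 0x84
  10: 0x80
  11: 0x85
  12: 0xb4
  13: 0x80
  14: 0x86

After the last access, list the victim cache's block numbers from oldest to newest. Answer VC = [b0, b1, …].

0: 0x85 (blk 16, set 0) → MISS  vc=[]
1: 0xb5 (blk 22, set 2) → MISS  vc=[]
2: 0x85 (blk 16, set 0) → L1-HIT  vc=[]
3: 0xb4 (blk 22, set 2) → L1-HIT  vc=[]
4: 0x84 (blk 16, set 0) → L1-HIT  vc=[]
5: 0x86 (blk 16, set 0) → L1-HIT  vc=[]
6: 0xa3 (blk 20, set 0) → MISS  vc=[16]
7: 0x90 (blk 18, set 2) → MISS  vc=[16, 22]
8: 0x80 (blk 16, set 0) → VC-HIT  vc=[20, 22]
9: 0x84 (blk 16, set 0) → L1-HIT  vc=[20, 22]
10: 0x80 (blk 16, set 0) → L1-HIT  vc=[20, 22]
11: 0x85 (blk 16, set 0) → L1-HIT  vc=[20, 22]
12: 0xb4 (blk 22, set 2) → VC-HIT  vc=[20, 18]
13: 0x80 (blk 16, set 0) → L1-HIT  vc=[20, 18]
14: 0x86 (blk 16, set 0) → L1-HIT  vc=[20, 18]

VC = [20, 18]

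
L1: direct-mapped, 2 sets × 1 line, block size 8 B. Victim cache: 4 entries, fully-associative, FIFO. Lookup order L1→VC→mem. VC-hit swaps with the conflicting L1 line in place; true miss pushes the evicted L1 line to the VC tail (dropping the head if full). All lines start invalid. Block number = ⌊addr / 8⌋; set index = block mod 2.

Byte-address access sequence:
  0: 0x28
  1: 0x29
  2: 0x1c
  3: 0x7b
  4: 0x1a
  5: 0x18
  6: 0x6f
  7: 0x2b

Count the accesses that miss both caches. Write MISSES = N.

MISSES = 4

  [0] addr=0x28 blk=5 s=1: MISS | VC []
  [1] addr=0x29 blk=5 s=1: L1-HIT | VC []
  [2] addr=0x1c blk=3 s=1: MISS | VC [5]
  [3] addr=0x7b blk=15 s=1: MISS | VC [5, 3]
  [4] addr=0x1a blk=3 s=1: VC-HIT | VC [5, 15]
  [5] addr=0x18 blk=3 s=1: L1-HIT | VC [5, 15]
  [6] addr=0x6f blk=13 s=1: MISS | VC [5, 15, 3]
  [7] addr=0x2b blk=5 s=1: VC-HIT | VC [13, 15, 3]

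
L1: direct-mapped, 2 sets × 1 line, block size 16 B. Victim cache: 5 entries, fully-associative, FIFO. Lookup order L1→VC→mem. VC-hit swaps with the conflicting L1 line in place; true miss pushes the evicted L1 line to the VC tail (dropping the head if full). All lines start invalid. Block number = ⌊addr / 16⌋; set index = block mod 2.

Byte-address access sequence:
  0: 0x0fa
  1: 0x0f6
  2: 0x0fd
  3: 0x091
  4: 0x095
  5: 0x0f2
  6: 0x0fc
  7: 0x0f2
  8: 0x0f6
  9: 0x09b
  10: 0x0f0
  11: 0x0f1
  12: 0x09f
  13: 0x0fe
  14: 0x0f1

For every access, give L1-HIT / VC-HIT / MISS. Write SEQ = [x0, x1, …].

SEQ = [MISS, L1-HIT, L1-HIT, MISS, L1-HIT, VC-HIT, L1-HIT, L1-HIT, L1-HIT, VC-HIT, VC-HIT, L1-HIT, VC-HIT, VC-HIT, L1-HIT]

#0 0xfa→b15/s1 MISS; vc=[]
#1 0xf6→b15/s1 L1-HIT; vc=[]
#2 0xfd→b15/s1 L1-HIT; vc=[]
#3 0x91→b9/s1 MISS; vc=[15]
#4 0x95→b9/s1 L1-HIT; vc=[15]
#5 0xf2→b15/s1 VC-HIT; vc=[9]
#6 0xfc→b15/s1 L1-HIT; vc=[9]
#7 0xf2→b15/s1 L1-HIT; vc=[9]
#8 0xf6→b15/s1 L1-HIT; vc=[9]
#9 0x9b→b9/s1 VC-HIT; vc=[15]
#10 0xf0→b15/s1 VC-HIT; vc=[9]
#11 0xf1→b15/s1 L1-HIT; vc=[9]
#12 0x9f→b9/s1 VC-HIT; vc=[15]
#13 0xfe→b15/s1 VC-HIT; vc=[9]
#14 0xf1→b15/s1 L1-HIT; vc=[9]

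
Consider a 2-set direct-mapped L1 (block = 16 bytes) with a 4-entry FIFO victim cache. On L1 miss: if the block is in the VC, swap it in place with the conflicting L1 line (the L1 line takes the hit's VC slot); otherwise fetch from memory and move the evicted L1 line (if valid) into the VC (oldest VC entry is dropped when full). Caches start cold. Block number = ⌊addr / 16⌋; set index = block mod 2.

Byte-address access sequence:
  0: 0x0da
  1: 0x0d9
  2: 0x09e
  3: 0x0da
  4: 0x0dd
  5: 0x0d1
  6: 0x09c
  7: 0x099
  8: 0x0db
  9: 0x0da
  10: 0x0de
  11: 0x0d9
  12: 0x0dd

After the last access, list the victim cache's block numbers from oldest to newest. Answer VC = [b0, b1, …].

#0 0xda→b13/s1 MISS; vc=[]
#1 0xd9→b13/s1 L1-HIT; vc=[]
#2 0x9e→b9/s1 MISS; vc=[13]
#3 0xda→b13/s1 VC-HIT; vc=[9]
#4 0xdd→b13/s1 L1-HIT; vc=[9]
#5 0xd1→b13/s1 L1-HIT; vc=[9]
#6 0x9c→b9/s1 VC-HIT; vc=[13]
#7 0x99→b9/s1 L1-HIT; vc=[13]
#8 0xdb→b13/s1 VC-HIT; vc=[9]
#9 0xda→b13/s1 L1-HIT; vc=[9]
#10 0xde→b13/s1 L1-HIT; vc=[9]
#11 0xd9→b13/s1 L1-HIT; vc=[9]
#12 0xdd→b13/s1 L1-HIT; vc=[9]

VC = [9]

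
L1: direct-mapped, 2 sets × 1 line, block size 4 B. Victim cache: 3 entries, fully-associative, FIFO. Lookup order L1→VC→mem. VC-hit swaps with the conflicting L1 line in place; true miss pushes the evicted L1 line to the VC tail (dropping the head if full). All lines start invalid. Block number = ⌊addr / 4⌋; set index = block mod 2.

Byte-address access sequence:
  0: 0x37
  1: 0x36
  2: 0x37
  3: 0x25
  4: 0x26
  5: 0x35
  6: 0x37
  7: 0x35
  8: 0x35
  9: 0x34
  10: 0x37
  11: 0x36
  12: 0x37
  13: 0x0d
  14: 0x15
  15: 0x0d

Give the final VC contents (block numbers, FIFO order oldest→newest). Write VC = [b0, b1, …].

VC = [9, 13, 5]

  [0] addr=0x37 blk=13 s=1: MISS | VC []
  [1] addr=0x36 blk=13 s=1: L1-HIT | VC []
  [2] addr=0x37 blk=13 s=1: L1-HIT | VC []
  [3] addr=0x25 blk=9 s=1: MISS | VC [13]
  [4] addr=0x26 blk=9 s=1: L1-HIT | VC [13]
  [5] addr=0x35 blk=13 s=1: VC-HIT | VC [9]
  [6] addr=0x37 blk=13 s=1: L1-HIT | VC [9]
  [7] addr=0x35 blk=13 s=1: L1-HIT | VC [9]
  [8] addr=0x35 blk=13 s=1: L1-HIT | VC [9]
  [9] addr=0x34 blk=13 s=1: L1-HIT | VC [9]
  [10] addr=0x37 blk=13 s=1: L1-HIT | VC [9]
  [11] addr=0x36 blk=13 s=1: L1-HIT | VC [9]
  [12] addr=0x37 blk=13 s=1: L1-HIT | VC [9]
  [13] addr=0xd blk=3 s=1: MISS | VC [9, 13]
  [14] addr=0x15 blk=5 s=1: MISS | VC [9, 13, 3]
  [15] addr=0xd blk=3 s=1: VC-HIT | VC [9, 13, 5]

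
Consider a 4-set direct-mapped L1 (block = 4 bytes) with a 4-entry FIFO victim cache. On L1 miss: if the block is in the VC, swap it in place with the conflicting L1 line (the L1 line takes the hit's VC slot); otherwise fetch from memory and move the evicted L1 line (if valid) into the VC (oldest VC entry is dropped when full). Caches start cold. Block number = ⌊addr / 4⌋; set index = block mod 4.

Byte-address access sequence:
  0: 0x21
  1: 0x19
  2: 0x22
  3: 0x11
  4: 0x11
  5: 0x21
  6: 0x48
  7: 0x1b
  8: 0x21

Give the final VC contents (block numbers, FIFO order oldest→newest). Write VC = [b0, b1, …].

VC = [4, 18]

  [0] addr=0x21 blk=8 s=0: MISS | VC []
  [1] addr=0x19 blk=6 s=2: MISS | VC []
  [2] addr=0x22 blk=8 s=0: L1-HIT | VC []
  [3] addr=0x11 blk=4 s=0: MISS | VC [8]
  [4] addr=0x11 blk=4 s=0: L1-HIT | VC [8]
  [5] addr=0x21 blk=8 s=0: VC-HIT | VC [4]
  [6] addr=0x48 blk=18 s=2: MISS | VC [4, 6]
  [7] addr=0x1b blk=6 s=2: VC-HIT | VC [4, 18]
  [8] addr=0x21 blk=8 s=0: L1-HIT | VC [4, 18]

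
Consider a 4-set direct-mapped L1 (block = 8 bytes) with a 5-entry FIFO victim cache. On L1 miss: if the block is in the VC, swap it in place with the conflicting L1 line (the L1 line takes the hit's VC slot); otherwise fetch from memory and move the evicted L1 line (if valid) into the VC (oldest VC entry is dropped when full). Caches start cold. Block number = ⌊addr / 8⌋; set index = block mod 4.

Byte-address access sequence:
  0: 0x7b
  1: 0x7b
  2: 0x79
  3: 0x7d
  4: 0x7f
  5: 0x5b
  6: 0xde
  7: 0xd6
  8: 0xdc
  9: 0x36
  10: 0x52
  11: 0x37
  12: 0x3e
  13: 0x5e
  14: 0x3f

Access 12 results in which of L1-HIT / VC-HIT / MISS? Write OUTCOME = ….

#0 0x7b→b15/s3 MISS; vc=[]
#1 0x7b→b15/s3 L1-HIT; vc=[]
#2 0x79→b15/s3 L1-HIT; vc=[]
#3 0x7d→b15/s3 L1-HIT; vc=[]
#4 0x7f→b15/s3 L1-HIT; vc=[]
#5 0x5b→b11/s3 MISS; vc=[15]
#6 0xde→b27/s3 MISS; vc=[15,11]
#7 0xd6→b26/s2 MISS; vc=[15,11]
#8 0xdc→b27/s3 L1-HIT; vc=[15,11]
#9 0x36→b6/s2 MISS; vc=[15,11,26]
#10 0x52→b10/s2 MISS; vc=[15,11,26,6]
#11 0x37→b6/s2 VC-HIT; vc=[15,11,26,10]
#12 0x3e→b7/s3 MISS; vc=[15,11,26,10,27]
#13 0x5e→b11/s3 VC-HIT; vc=[15,7,26,10,27]
#14 0x3f→b7/s3 VC-HIT; vc=[15,11,26,10,27]

OUTCOME = MISS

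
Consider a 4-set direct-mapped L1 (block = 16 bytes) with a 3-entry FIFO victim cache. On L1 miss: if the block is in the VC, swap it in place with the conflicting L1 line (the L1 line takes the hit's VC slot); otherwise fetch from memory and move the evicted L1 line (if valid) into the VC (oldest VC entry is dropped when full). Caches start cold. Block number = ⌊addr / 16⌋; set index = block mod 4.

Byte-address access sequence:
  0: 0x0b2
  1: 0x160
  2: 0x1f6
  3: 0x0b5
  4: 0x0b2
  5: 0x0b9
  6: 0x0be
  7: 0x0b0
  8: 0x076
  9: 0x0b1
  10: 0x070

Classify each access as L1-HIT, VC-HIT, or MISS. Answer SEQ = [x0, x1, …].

SEQ = [MISS, MISS, MISS, VC-HIT, L1-HIT, L1-HIT, L1-HIT, L1-HIT, MISS, VC-HIT, VC-HIT]

0: 0xb2 (blk 11, set 3) → MISS  vc=[]
1: 0x160 (blk 22, set 2) → MISS  vc=[]
2: 0x1f6 (blk 31, set 3) → MISS  vc=[11]
3: 0xb5 (blk 11, set 3) → VC-HIT  vc=[31]
4: 0xb2 (blk 11, set 3) → L1-HIT  vc=[31]
5: 0xb9 (blk 11, set 3) → L1-HIT  vc=[31]
6: 0xbe (blk 11, set 3) → L1-HIT  vc=[31]
7: 0xb0 (blk 11, set 3) → L1-HIT  vc=[31]
8: 0x76 (blk 7, set 3) → MISS  vc=[31, 11]
9: 0xb1 (blk 11, set 3) → VC-HIT  vc=[31, 7]
10: 0x70 (blk 7, set 3) → VC-HIT  vc=[31, 11]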